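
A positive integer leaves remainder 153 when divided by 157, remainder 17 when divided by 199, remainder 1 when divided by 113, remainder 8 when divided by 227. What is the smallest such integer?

396614181

The moduli are pairwise coprime; N = 157·199·113·227 = 801414193.
N/157 = 5104549; 5104549 ≡ 8 (mod 157); 8·59 ≡ 1, so inverse 59.
N/199 = 4027207; 4027207 ≡ 44 (mod 199); 44·95 ≡ 1, so inverse 95.
N/113 = 7092161; 7092161 ≡ 55 (mod 113); 55·37 ≡ 1, so inverse 37.
N/227 = 3530459; 3530459 ≡ 155 (mod 227); 155·186 ≡ 1, so inverse 186.
k ≡ 153·5104549·59 + 17·4027207·95 + 1·7092161·37 + 8·3530459·186 = 58098436077.
58098436077 mod 801414193 = 396614181.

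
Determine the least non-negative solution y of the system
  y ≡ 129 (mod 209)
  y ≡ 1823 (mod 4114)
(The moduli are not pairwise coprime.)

55305

gcd(209, 4114) = 11 and 11 | (1823 − 129), so the pair is consistent; merging gives y ≡ 55305 (mod 78166), where 78166 = lcm(209, 4114).
The solution is unique modulo lcm(209, 4114) = 78166.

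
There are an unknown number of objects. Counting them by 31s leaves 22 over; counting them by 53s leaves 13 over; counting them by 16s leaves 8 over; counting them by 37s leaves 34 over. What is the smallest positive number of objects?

From N ≡ 22 (mod 31) write N = 22 + 31t. Substituting into N ≡ 13 (mod 53) gives 31t ≡ 44 (mod 53), and since 31⁻¹ ≡ 12 (mod 53), t ≡ 51. Hence N ≡ 22 + 31·51 = 1603 (mod 1643).
From N ≡ 1603 (mod 1643) write N = 1603 + 1643t. Substituting into N ≡ 8 (mod 16) gives 1643t ≡ 5 (mod 16), and since 11⁻¹ ≡ 3 (mod 16), t ≡ 15. Hence N ≡ 1603 + 1643·15 = 26248 (mod 26288).
From N ≡ 26248 (mod 26288) write N = 26248 + 26288t. Substituting into N ≡ 34 (mod 37) gives 26288t ≡ 19 (mod 37), and since 18⁻¹ ≡ 35 (mod 37), t ≡ 36. Hence N ≡ 26248 + 26288·36 = 972616 (mod 972656).

972616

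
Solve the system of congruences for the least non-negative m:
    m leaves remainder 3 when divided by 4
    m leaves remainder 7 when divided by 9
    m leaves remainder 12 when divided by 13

259

The moduli are pairwise coprime; N = 4·9·13 = 468.
N/4 = 117; 117 ≡ 1 (mod 4), inverse 1.
N/9 = 52; 52 ≡ 7 (mod 9); 7·4 ≡ 1, so inverse 4.
N/13 = 36; 36 ≡ 10 (mod 13); 10·4 ≡ 1, so inverse 4.
m ≡ 3·117·1 + 7·52·4 + 12·36·4 = 3535.
3535 mod 468 = 259.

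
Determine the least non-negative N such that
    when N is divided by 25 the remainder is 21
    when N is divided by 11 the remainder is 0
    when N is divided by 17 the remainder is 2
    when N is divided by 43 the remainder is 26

154396

The moduli are pairwise coprime; M = 25·11·17·43 = 201025.
M/25 = 8041; 8041 ≡ 16 (mod 25); 16·11 ≡ 1, so inverse 11.
M/11 = 18275; 18275 ≡ 4 (mod 11); 4·3 ≡ 1, so inverse 3.
M/17 = 11825; 11825 ≡ 10 (mod 17); 10·12 ≡ 1, so inverse 12.
M/43 = 4675; 4675 ≡ 31 (mod 43); 31·25 ≡ 1, so inverse 25.
N ≡ 21·8041·11 + 0·18275·3 + 2·11825·12 + 26·4675·25 = 5180021.
5180021 mod 201025 = 154396.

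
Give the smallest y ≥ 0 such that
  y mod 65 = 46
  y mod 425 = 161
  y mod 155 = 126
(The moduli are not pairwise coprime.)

gcd(65, 425) = 5 and 5 | (161 − 46), so the pair is consistent; merging gives y ≡ 2711 (mod 5525), where 5525 = lcm(65, 425).
gcd(5525, 155) = 5 and 5 | (126 − 2711), so the pair is consistent; merging gives y ≡ 91111 (mod 171275), where 171275 = lcm(5525, 155).
The solution is unique modulo lcm(65, 425, 155) = 171275.

91111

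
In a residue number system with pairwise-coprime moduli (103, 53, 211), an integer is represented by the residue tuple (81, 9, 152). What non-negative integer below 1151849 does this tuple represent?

701305

From x ≡ 81 (mod 103) write x = 81 + 103t. Substituting into x ≡ 9 (mod 53) gives 103t ≡ 34 (mod 53), and since 50⁻¹ ≡ 35 (mod 53), t ≡ 24. Hence x ≡ 81 + 103·24 = 2553 (mod 5459).
From x ≡ 2553 (mod 5459) write x = 2553 + 5459t. Substituting into x ≡ 152 (mod 211) gives 5459t ≡ 131 (mod 211), and since 184⁻¹ ≡ 125 (mod 211), t ≡ 128. Hence x ≡ 2553 + 5459·128 = 701305 (mod 1151849).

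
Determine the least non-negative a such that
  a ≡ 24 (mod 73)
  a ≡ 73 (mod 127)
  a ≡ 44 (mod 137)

858212

The moduli are pairwise coprime; N = 73·127·137 = 1270127.
N/73 = 17399; 17399 ≡ 25 (mod 73); 25·38 ≡ 1, so inverse 38.
N/127 = 10001; 10001 ≡ 95 (mod 127); 95·123 ≡ 1, so inverse 123.
N/137 = 9271; 9271 ≡ 92 (mod 137); 92·70 ≡ 1, so inverse 70.
a ≡ 24·17399·38 + 73·10001·123 + 44·9271·70 = 134221547.
134221547 mod 1270127 = 858212.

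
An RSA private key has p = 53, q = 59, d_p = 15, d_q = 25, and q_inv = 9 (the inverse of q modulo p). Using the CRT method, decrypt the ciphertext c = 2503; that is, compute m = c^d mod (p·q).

2676

m₁ = c^(d_p) mod p: c ≡ 12 (mod 53), and 12^15 mod 53 = 26.
m₂ = c^(d_q) mod q: c ≡ 25 (mod 59), and 25^25 mod 59 = 21.
h = q_inv·(m₁ − m₂) mod p = 9·(26 − 21) mod 53 = 45.
m = m₂ + h·q = 21 + 45·59 = 2676.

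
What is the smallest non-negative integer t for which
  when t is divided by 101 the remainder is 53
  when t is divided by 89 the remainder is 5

8638

Combine the congruences pairwise.
From t ≡ 53 (mod 101) write t = 53 + 101s. Substituting into t ≡ 5 (mod 89) gives 101s ≡ 41 (mod 89), and since 12⁻¹ ≡ 52 (mod 89), s ≡ 85. Hence t ≡ 53 + 101·85 = 8638 (mod 8989).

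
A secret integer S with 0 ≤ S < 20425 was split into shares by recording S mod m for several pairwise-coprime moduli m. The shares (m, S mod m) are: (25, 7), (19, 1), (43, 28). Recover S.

The moduli are pairwise coprime; N = 25·19·43 = 20425.
N/25 = 817; 817 ≡ 17 (mod 25); 17·3 ≡ 1, so inverse 3.
N/19 = 1075; 1075 ≡ 11 (mod 19); 11·7 ≡ 1, so inverse 7.
N/43 = 475; 475 ≡ 2 (mod 43); 2·22 ≡ 1, so inverse 22.
S ≡ 7·817·3 + 1·1075·7 + 28·475·22 = 317282.
317282 mod 20425 = 10907.

10907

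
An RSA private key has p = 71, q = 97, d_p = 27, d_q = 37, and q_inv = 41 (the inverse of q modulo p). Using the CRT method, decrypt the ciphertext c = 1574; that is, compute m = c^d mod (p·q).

m₁ = c^(d_p) mod p: c ≡ 12 (mod 71), and 12^27 mod 71 = 40.
m₂ = c^(d_q) mod q: c ≡ 22 (mod 97), and 22^37 mod 97 = 22.
h = q_inv·(m₁ − m₂) mod p = 41·(40 − 22) mod 71 = 28.
m = m₂ + h·q = 22 + 28·97 = 2738.

2738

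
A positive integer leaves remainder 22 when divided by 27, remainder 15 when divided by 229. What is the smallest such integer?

Combine the congruences pairwise.
From n ≡ 22 (mod 27) write n = 22 + 27t. Substituting into n ≡ 15 (mod 229) gives 27t ≡ 222 (mod 229), and since 27⁻¹ ≡ 17 (mod 229), t ≡ 110. Hence n ≡ 22 + 27·110 = 2992 (mod 6183).

2992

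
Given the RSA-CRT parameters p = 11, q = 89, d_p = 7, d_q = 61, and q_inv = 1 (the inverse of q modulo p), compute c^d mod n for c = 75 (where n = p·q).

m₁ = c^(d_p) mod p: c ≡ 9 (mod 11), and 9^7 mod 11 = 4.
m₂ = c^(d_q) mod q: c ≡ 75 (mod 89), and 75^61 mod 89 = 48.
h = q_inv·(m₁ − m₂) mod p = 1·(4 − 48) mod 11 = 0.
m = m₂ + h·q = 48 + 0·89 = 48.

48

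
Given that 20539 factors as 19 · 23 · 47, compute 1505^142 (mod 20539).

9354

Mod 19: 1505 ≡ 4; by Fermat, exponent reduces to 142 mod 18 = 16; 4^16 ≡ 6 (mod 19).
Mod 23: 1505 ≡ 10; by Fermat, exponent reduces to 142 mod 22 = 10; 10^10 ≡ 16 (mod 23).
Mod 47: 1505 ≡ 1; by Fermat, exponent reduces to 142 mod 46 = 4; 1^4 ≡ 1 (mod 47).
Combine by CRT: x ≡ 6 (mod 19), x ≡ 16 (mod 23), x ≡ 1 (mod 47) ⇒ x ≡ 9354 (mod 20539).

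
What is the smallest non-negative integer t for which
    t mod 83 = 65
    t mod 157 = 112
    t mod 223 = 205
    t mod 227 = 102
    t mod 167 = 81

18485567588

The moduli are pairwise coprime; N = 83·157·223·227·167 = 110160255917.
N/83 = 1327231999; 1327231999 ≡ 81 (mod 83); 81·41 ≡ 1, so inverse 41.
N/157 = 701657681; 701657681 ≡ 32 (mod 157); 32·54 ≡ 1, so inverse 54.
N/223 = 493992179; 493992179 ≡ 126 (mod 223); 126·200 ≡ 1, so inverse 200.
N/227 = 485287471; 485287471 ≡ 61 (mod 227); 61·67 ≡ 1, so inverse 67.
N/167 = 659642251; 659642251 ≡ 100 (mod 167); 100·162 ≡ 1, so inverse 162.
t ≡ 65·1327231999·41 + 112·701657681·54 + 205·493992179·200 + 102·485287471·67 + 81·659642251·162 = 40006658465459.
40006658465459 mod 110160255917 = 18485567588.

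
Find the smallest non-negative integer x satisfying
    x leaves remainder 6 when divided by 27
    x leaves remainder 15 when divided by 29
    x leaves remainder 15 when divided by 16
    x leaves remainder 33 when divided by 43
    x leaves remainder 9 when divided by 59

From x ≡ 6 (mod 27) write x = 6 + 27t. Substituting into x ≡ 15 (mod 29) gives 27t ≡ 9 (mod 29), and since 27⁻¹ ≡ 14 (mod 29), t ≡ 10. Hence x ≡ 6 + 27·10 = 276 (mod 783).
From x ≡ 276 (mod 783) write x = 276 + 783t. Substituting into x ≡ 15 (mod 16) gives 783t ≡ 11 (mod 16), and since 15⁻¹ ≡ 15 (mod 16), t ≡ 5. Hence x ≡ 276 + 783·5 = 4191 (mod 12528).
From x ≡ 4191 (mod 12528) write x = 4191 + 12528t. Substituting into x ≡ 33 (mod 43) gives 12528t ≡ 13 (mod 43), and since 15⁻¹ ≡ 23 (mod 43), t ≡ 41. Hence x ≡ 4191 + 12528·41 = 517839 (mod 538704).
From x ≡ 517839 (mod 538704) write x = 517839 + 538704t. Substituting into x ≡ 9 (mod 59) gives 538704t ≡ 13 (mod 59), and since 34⁻¹ ≡ 33 (mod 59), t ≡ 16. Hence x ≡ 517839 + 538704·16 = 9137103 (mod 31783536).

9137103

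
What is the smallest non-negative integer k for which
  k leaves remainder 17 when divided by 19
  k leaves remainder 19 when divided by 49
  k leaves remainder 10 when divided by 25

15160

The moduli are pairwise coprime; N = 19·49·25 = 23275.
N/19 = 1225; 1225 ≡ 9 (mod 19); 9·17 ≡ 1, so inverse 17.
N/49 = 475; 475 ≡ 34 (mod 49); 34·13 ≡ 1, so inverse 13.
N/25 = 931; 931 ≡ 6 (mod 25); 6·21 ≡ 1, so inverse 21.
k ≡ 17·1225·17 + 19·475·13 + 10·931·21 = 666860.
666860 mod 23275 = 15160.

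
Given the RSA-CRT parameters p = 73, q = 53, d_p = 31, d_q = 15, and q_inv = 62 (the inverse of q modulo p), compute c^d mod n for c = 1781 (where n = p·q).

m₁ = c^(d_p) mod p: c ≡ 29 (mod 73), and 29^31 mod 73 = 59.
m₂ = c^(d_q) mod q: c ≡ 32 (mod 53), and 32^15 mod 53 = 33.
h = q_inv·(m₁ − m₂) mod p = 62·(59 − 33) mod 73 = 6.
m = m₂ + h·q = 33 + 6·53 = 351.

351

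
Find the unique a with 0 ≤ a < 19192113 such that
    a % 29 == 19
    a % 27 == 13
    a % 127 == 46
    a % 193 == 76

From a ≡ 19 (mod 29) write a = 19 + 29t. Substituting into a ≡ 13 (mod 27) gives 29t ≡ 21 (mod 27), and since 2⁻¹ ≡ 14 (mod 27), t ≡ 24. Hence a ≡ 19 + 29·24 = 715 (mod 783).
From a ≡ 715 (mod 783) write a = 715 + 783t. Substituting into a ≡ 46 (mod 127) gives 783t ≡ 93 (mod 127), and since 21⁻¹ ≡ 121 (mod 127), t ≡ 77. Hence a ≡ 715 + 783·77 = 61006 (mod 99441).
From a ≡ 61006 (mod 99441) write a = 61006 + 99441t. Substituting into a ≡ 76 (mod 193) gives 99441t ≡ 58 (mod 193), and since 46⁻¹ ≡ 21 (mod 193), t ≡ 60. Hence a ≡ 61006 + 99441·60 = 6027466 (mod 19192113).

6027466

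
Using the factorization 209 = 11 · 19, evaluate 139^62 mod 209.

16

Mod 11: 139 ≡ 7; by Fermat, exponent reduces to 62 mod 10 = 2; 7^2 ≡ 5 (mod 11).
Mod 19: 139 ≡ 6; by Fermat, exponent reduces to 62 mod 18 = 8; 6^8 ≡ 16 (mod 19).
Combine by CRT: x ≡ 5 (mod 11), x ≡ 16 (mod 19) ⇒ x ≡ 16 (mod 209).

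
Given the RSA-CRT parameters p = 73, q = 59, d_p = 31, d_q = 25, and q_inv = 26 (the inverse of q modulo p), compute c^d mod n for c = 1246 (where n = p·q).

3989

m₁ = c^(d_p) mod p: c ≡ 5 (mod 73), and 5^31 mod 73 = 47.
m₂ = c^(d_q) mod q: c ≡ 7 (mod 59), and 7^25 mod 59 = 36.
h = q_inv·(m₁ − m₂) mod p = 26·(47 − 36) mod 73 = 67.
m = m₂ + h·q = 36 + 67·59 = 3989.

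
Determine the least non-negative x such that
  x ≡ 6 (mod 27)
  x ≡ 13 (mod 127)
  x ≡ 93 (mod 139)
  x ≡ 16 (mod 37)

4565409

From x ≡ 6 (mod 27) write x = 6 + 27t. Substituting into x ≡ 13 (mod 127) gives 27t ≡ 7 (mod 127), and since 27⁻¹ ≡ 80 (mod 127), t ≡ 52. Hence x ≡ 6 + 27·52 = 1410 (mod 3429).
From x ≡ 1410 (mod 3429) write x = 1410 + 3429t. Substituting into x ≡ 93 (mod 139) gives 3429t ≡ 73 (mod 139), and since 93⁻¹ ≡ 3 (mod 139), t ≡ 80. Hence x ≡ 1410 + 3429·80 = 275730 (mod 476631).
From x ≡ 275730 (mod 476631) write x = 275730 + 476631t. Substituting into x ≡ 16 (mod 37) gives 476631t ≡ 10 (mod 37), and since 34⁻¹ ≡ 12 (mod 37), t ≡ 9. Hence x ≡ 275730 + 476631·9 = 4565409 (mod 17635347).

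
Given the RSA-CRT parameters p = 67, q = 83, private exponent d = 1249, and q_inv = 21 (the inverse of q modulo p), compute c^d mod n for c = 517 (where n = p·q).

d_p = d mod (p−1) = 1249 mod 66 = 61; d_q = d mod (q−1) = 19.
m₁ = c^(d_p) mod p: c ≡ 48 (mod 67), and 48^61 mod 67 = 57.
m₂ = c^(d_q) mod q: c ≡ 19 (mod 83), and 19^19 mod 83 = 6.
h = q_inv·(m₁ − m₂) mod p = 21·(57 − 6) mod 67 = 66.
m = m₂ + h·q = 6 + 66·83 = 5484.

5484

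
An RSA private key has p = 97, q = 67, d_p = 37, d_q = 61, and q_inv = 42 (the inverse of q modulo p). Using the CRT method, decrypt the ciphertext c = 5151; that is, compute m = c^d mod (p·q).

5199

m₁ = c^(d_p) mod p: c ≡ 10 (mod 97), and 10^37 mod 97 = 58.
m₂ = c^(d_q) mod q: c ≡ 59 (mod 67), and 59^61 mod 67 = 40.
h = q_inv·(m₁ − m₂) mod p = 42·(58 − 40) mod 97 = 77.
m = m₂ + h·q = 40 + 77·67 = 5199.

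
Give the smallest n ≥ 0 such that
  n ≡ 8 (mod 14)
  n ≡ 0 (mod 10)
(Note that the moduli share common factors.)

50

gcd(14, 10) = 2 and 2 | (0 − 8), so the pair is consistent; merging gives n ≡ 50 (mod 70), where 70 = lcm(14, 10).
The solution is unique modulo lcm(14, 10) = 70.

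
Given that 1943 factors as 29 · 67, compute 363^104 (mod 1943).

Mod 29: 363 ≡ 15; by Fermat, exponent reduces to 104 mod 28 = 20; 15^20 ≡ 24 (mod 29).
Mod 67: 363 ≡ 28; by Fermat, exponent reduces to 104 mod 66 = 38; 28^38 ≡ 56 (mod 67).
Combine by CRT: x ≡ 24 (mod 29), x ≡ 56 (mod 67) ⇒ x ≡ 1329 (mod 1943).

1329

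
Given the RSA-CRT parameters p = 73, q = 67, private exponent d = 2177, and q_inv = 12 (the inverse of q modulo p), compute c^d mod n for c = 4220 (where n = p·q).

d_p = d mod (p−1) = 2177 mod 72 = 17; d_q = d mod (q−1) = 65.
m₁ = c^(d_p) mod p: c ≡ 59 (mod 73), and 59^17 mod 73 = 45.
m₂ = c^(d_q) mod q: c ≡ 66 (mod 67), and 66^65 mod 67 = 66.
h = q_inv·(m₁ − m₂) mod p = 12·(45 − 66) mod 73 = 40.
m = m₂ + h·q = 66 + 40·67 = 2746.

2746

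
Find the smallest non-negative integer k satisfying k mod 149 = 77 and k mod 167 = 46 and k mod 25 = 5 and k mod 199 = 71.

51210930

The moduli are pairwise coprime; N = 149·167·25·199 = 123792925.
N/149 = 830825; 830825 ≡ 1 (mod 149), inverse 1.
N/167 = 741275; 741275 ≡ 129 (mod 167); 129·145 ≡ 1, so inverse 145.
N/25 = 4951717; 4951717 ≡ 17 (mod 25); 17·3 ≡ 1, so inverse 3.
N/199 = 622075; 622075 ≡ 1 (mod 199), inverse 1.
k ≡ 77·830825·1 + 46·741275·145 + 5·4951717·3 + 71·622075·1 = 5126720855.
5126720855 mod 123792925 = 51210930.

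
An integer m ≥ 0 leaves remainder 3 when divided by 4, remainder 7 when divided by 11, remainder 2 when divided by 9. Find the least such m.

227

From m ≡ 3 (mod 4) write m = 3 + 4t. Substituting into m ≡ 7 (mod 11) gives 4t ≡ 4 (mod 11), and since 4⁻¹ ≡ 3 (mod 11), t ≡ 1. Hence m ≡ 3 + 4·1 = 7 (mod 44).
From m ≡ 7 (mod 44) write m = 7 + 44t. Substituting into m ≡ 2 (mod 9) gives 44t ≡ 4 (mod 9), and since 8⁻¹ ≡ 8 (mod 9), t ≡ 5. Hence m ≡ 7 + 44·5 = 227 (mod 396).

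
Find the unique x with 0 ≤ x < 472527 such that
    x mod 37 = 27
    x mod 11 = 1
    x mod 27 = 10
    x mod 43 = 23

26038

The moduli are pairwise coprime; N = 37·11·27·43 = 472527.
N/37 = 12771; 12771 ≡ 6 (mod 37); 6·31 ≡ 1, so inverse 31.
N/11 = 42957; 42957 ≡ 2 (mod 11); 2·6 ≡ 1, so inverse 6.
N/27 = 17501; 17501 ≡ 5 (mod 27); 5·11 ≡ 1, so inverse 11.
N/43 = 10989; 10989 ≡ 24 (mod 43); 24·9 ≡ 1, so inverse 9.
x ≡ 27·12771·31 + 1·42957·6 + 10·17501·11 + 23·10989·9 = 15146902.
15146902 mod 472527 = 26038.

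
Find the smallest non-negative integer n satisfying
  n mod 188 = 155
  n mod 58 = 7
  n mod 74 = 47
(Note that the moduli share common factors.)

gcd(188, 58) = 2 and 2 | (7 − 155), so the pair is consistent; merging gives n ≡ 1283 (mod 5452), where 5452 = lcm(188, 58).
gcd(5452, 74) = 2 and 2 | (47 − 1283), so the pair is consistent; merging gives n ≡ 181199 (mod 201724), where 201724 = lcm(5452, 74).
The solution is unique modulo lcm(188, 58, 74) = 201724.

181199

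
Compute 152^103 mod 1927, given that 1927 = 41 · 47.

Mod 41: 152 ≡ 29; by Fermat, exponent reduces to 103 mod 40 = 23; 29^23 ≡ 6 (mod 41).
Mod 47: 152 ≡ 11; by Fermat, exponent reduces to 103 mod 46 = 11; 11^11 ≡ 39 (mod 47).
Combine by CRT: x ≡ 6 (mod 41), x ≡ 39 (mod 47) ⇒ x ≡ 744 (mod 1927).

744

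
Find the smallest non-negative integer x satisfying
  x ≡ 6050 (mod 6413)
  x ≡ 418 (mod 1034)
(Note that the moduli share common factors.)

467786

Combine the congruences pairwise.
gcd(6413, 1034) = 11 and 11 | (418 − 6050), so the pair is consistent; merging gives x ≡ 467786 (mod 602822), where 602822 = lcm(6413, 1034).
The solution is unique modulo lcm(6413, 1034) = 602822.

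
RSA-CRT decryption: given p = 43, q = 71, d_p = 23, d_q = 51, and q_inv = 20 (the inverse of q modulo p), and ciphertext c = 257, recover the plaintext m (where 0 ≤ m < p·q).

2751

m₁ = c^(d_p) mod p: c ≡ 42 (mod 43), and 42^23 mod 43 = 42.
m₂ = c^(d_q) mod q: c ≡ 44 (mod 71), and 44^51 mod 71 = 53.
h = q_inv·(m₁ − m₂) mod p = 20·(42 − 53) mod 43 = 38.
m = m₂ + h·q = 53 + 38·71 = 2751.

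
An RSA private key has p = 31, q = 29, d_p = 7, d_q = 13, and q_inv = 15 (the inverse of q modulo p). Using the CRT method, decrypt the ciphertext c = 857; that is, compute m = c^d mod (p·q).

49

m₁ = c^(d_p) mod p: c ≡ 20 (mod 31), and 20^7 mod 31 = 18.
m₂ = c^(d_q) mod q: c ≡ 16 (mod 29), and 16^13 mod 29 = 20.
h = q_inv·(m₁ − m₂) mod p = 15·(18 − 20) mod 31 = 1.
m = m₂ + h·q = 20 + 1·29 = 49.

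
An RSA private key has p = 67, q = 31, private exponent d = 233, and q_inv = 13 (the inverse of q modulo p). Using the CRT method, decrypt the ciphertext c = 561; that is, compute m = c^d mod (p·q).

d_p = d mod (p−1) = 233 mod 66 = 35; d_q = d mod (q−1) = 23.
m₁ = c^(d_p) mod p: c ≡ 25 (mod 67), and 25^35 mod 67 = 22.
m₂ = c^(d_q) mod q: c ≡ 3 (mod 31), and 3^23 mod 31 = 11.
h = q_inv·(m₁ − m₂) mod p = 13·(22 − 11) mod 67 = 9.
m = m₂ + h·q = 11 + 9·31 = 290.

290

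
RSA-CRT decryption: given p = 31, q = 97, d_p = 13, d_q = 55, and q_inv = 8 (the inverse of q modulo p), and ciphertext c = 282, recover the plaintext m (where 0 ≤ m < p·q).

489

m₁ = c^(d_p) mod p: c ≡ 3 (mod 31), and 3^13 mod 31 = 24.
m₂ = c^(d_q) mod q: c ≡ 88 (mod 97), and 88^55 mod 97 = 4.
h = q_inv·(m₁ − m₂) mod p = 8·(24 − 4) mod 31 = 5.
m = m₂ + h·q = 4 + 5·97 = 489.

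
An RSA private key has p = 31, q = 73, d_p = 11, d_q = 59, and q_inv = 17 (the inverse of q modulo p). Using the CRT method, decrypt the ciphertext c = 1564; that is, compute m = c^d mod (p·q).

443

m₁ = c^(d_p) mod p: c ≡ 14 (mod 31), and 14^11 mod 31 = 9.
m₂ = c^(d_q) mod q: c ≡ 31 (mod 73), and 31^59 mod 73 = 5.
h = q_inv·(m₁ − m₂) mod p = 17·(9 − 5) mod 31 = 6.
m = m₂ + h·q = 5 + 6·73 = 443.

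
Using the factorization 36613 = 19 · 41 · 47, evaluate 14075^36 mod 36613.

Mod 19: 14075 ≡ 15; since 18 | 36, by Fermat 15^36 ≡ 1 (mod 19).
Mod 41: 14075 ≡ 12; 12^36 ≡ 4 (mod 41).
Mod 47: 14075 ≡ 22; 22^36 ≡ 16 (mod 47).
Combine by CRT: x ≡ 1 (mod 19), x ≡ 4 (mod 41), x ≡ 16 (mod 47) ⇒ x ≡ 32681 (mod 36613).

32681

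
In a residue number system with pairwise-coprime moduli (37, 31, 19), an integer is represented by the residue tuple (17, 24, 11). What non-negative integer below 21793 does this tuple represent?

4457

From x ≡ 17 (mod 37) write x = 17 + 37t. Substituting into x ≡ 24 (mod 31) gives 37t ≡ 7 (mod 31), and since 6⁻¹ ≡ 26 (mod 31), t ≡ 27. Hence x ≡ 17 + 37·27 = 1016 (mod 1147).
From x ≡ 1016 (mod 1147) write x = 1016 + 1147t. Substituting into x ≡ 11 (mod 19) gives 1147t ≡ 2 (mod 19), and since 7⁻¹ ≡ 11 (mod 19), t ≡ 3. Hence x ≡ 1016 + 1147·3 = 4457 (mod 21793).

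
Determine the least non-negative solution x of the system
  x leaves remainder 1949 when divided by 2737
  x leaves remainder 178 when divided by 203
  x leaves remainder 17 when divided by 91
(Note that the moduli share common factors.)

990006

Combine the congruences pairwise.
gcd(2737, 203) = 7 and 7 | (178 − 1949), so the pair is consistent; merging gives x ≡ 37530 (mod 79373), where 79373 = lcm(2737, 203).
gcd(79373, 91) = 7 and 7 | (17 − 37530), so the pair is consistent; merging gives x ≡ 990006 (mod 1031849), where 1031849 = lcm(79373, 91).
The solution is unique modulo lcm(2737, 203, 91) = 1031849.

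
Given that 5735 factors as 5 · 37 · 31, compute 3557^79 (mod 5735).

Mod 5: 3557 ≡ 2; by Fermat, exponent reduces to 79 mod 4 = 3; 2^3 ≡ 3 (mod 5).
Mod 37: 3557 ≡ 5; by Fermat, exponent reduces to 79 mod 36 = 7; 5^7 ≡ 18 (mod 37).
Mod 31: 3557 ≡ 23; by Fermat, exponent reduces to 79 mod 30 = 19; 23^19 ≡ 27 (mod 31).
Combine by CRT: x ≡ 3 (mod 5), x ≡ 18 (mod 37), x ≡ 27 (mod 31) ⇒ x ≡ 4088 (mod 5735).

4088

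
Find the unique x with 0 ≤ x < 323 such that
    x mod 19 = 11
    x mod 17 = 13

30

From x ≡ 11 (mod 19) write x = 11 + 19t. Substituting into x ≡ 13 (mod 17) gives 19t ≡ 2 (mod 17), and since 2⁻¹ ≡ 9 (mod 17), t ≡ 1. Hence x ≡ 11 + 19·1 = 30 (mod 323).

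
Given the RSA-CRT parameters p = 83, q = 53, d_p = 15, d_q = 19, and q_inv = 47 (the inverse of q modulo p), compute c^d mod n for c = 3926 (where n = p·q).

833

m₁ = c^(d_p) mod p: c ≡ 25 (mod 83), and 25^15 mod 83 = 3.
m₂ = c^(d_q) mod q: c ≡ 4 (mod 53), and 4^19 mod 53 = 38.
h = q_inv·(m₁ − m₂) mod p = 47·(3 − 38) mod 83 = 15.
m = m₂ + h·q = 38 + 15·53 = 833.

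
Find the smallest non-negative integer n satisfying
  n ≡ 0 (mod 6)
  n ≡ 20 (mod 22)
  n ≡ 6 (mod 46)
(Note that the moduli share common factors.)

gcd(6, 22) = 2 and 2 | (20 − 0), so the pair is consistent; merging gives n ≡ 42 (mod 66), where 66 = lcm(6, 22).
gcd(66, 46) = 2 and 2 | (6 − 42), so the pair is consistent; merging gives n ≡ 834 (mod 1518), where 1518 = lcm(66, 46).
The solution is unique modulo lcm(6, 22, 46) = 1518.

834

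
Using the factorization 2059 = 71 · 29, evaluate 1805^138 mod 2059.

1031

Mod 71: 1805 ≡ 30; by Fermat, exponent reduces to 138 mod 70 = 68; 30^68 ≡ 37 (mod 71).
Mod 29: 1805 ≡ 7; by Fermat, exponent reduces to 138 mod 28 = 26; 7^26 ≡ 16 (mod 29).
Combine by CRT: x ≡ 37 (mod 71), x ≡ 16 (mod 29) ⇒ x ≡ 1031 (mod 2059).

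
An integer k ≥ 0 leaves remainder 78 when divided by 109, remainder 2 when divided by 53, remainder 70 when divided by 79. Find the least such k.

370896

The moduli are pairwise coprime; N = 109·53·79 = 456383.
N/109 = 4187; 4187 ≡ 45 (mod 109); 45·63 ≡ 1, so inverse 63.
N/53 = 8611; 8611 ≡ 25 (mod 53); 25·17 ≡ 1, so inverse 17.
N/79 = 5777; 5777 ≡ 10 (mod 79); 10·8 ≡ 1, so inverse 8.
k ≡ 78·4187·63 + 2·8611·17 + 70·5777·8 = 24102812.
24102812 mod 456383 = 370896.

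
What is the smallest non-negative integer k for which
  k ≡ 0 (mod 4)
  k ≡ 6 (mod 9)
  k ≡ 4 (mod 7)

60

The moduli are pairwise coprime; N = 4·9·7 = 252.
N/4 = 63; 63 ≡ 3 (mod 4); 3·3 ≡ 1, so inverse 3.
N/9 = 28; 28 ≡ 1 (mod 9), inverse 1.
N/7 = 36; 36 ≡ 1 (mod 7), inverse 1.
k ≡ 0·63·3 + 6·28·1 + 4·36·1 = 312.
312 mod 252 = 60.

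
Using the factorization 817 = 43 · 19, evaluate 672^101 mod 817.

505

Mod 43: 672 ≡ 27; by Fermat, exponent reduces to 101 mod 42 = 17; 27^17 ≡ 32 (mod 43).
Mod 19: 672 ≡ 7; by Fermat, exponent reduces to 101 mod 18 = 11; 7^11 ≡ 11 (mod 19).
Combine by CRT: x ≡ 32 (mod 43), x ≡ 11 (mod 19) ⇒ x ≡ 505 (mod 817).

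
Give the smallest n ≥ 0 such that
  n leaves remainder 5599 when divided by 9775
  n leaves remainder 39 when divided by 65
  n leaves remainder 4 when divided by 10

93574

Combine the congruences pairwise.
gcd(9775, 65) = 5 and 5 | (39 − 5599), so the pair is consistent; merging gives n ≡ 93574 (mod 127075), where 127075 = lcm(9775, 65).
gcd(127075, 10) = 5 and 5 | (4 − 93574), so the pair is consistent; merging gives n ≡ 93574 (mod 254150), where 254150 = lcm(127075, 10).
The solution is unique modulo lcm(9775, 65, 10) = 254150.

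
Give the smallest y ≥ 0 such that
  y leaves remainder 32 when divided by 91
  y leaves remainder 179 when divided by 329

Combine the congruences pairwise.
gcd(91, 329) = 7 and 7 | (179 − 32), so the pair is consistent; merging gives y ≡ 4127 (mod 4277), where 4277 = lcm(91, 329).
The solution is unique modulo lcm(91, 329) = 4277.

4127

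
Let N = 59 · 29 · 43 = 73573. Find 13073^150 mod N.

Mod 59: 13073 ≡ 34; by Fermat, exponent reduces to 150 mod 58 = 34; 34^34 ≡ 4 (mod 59).
Mod 29: 13073 ≡ 23; by Fermat, exponent reduces to 150 mod 28 = 10; 23^10 ≡ 16 (mod 29).
Mod 43: 13073 ≡ 1; by Fermat, exponent reduces to 150 mod 42 = 24; 1^24 ≡ 1 (mod 43).
Combine by CRT: x ≡ 4 (mod 59), x ≡ 16 (mod 29), x ≡ 1 (mod 43) ⇒ x ≡ 62308 (mod 73573).

62308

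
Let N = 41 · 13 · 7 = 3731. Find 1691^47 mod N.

Mod 41: 1691 ≡ 10; by Fermat, exponent reduces to 47 mod 40 = 7; 10^7 ≡ 18 (mod 41).
Mod 13: 1691 ≡ 1; by Fermat, exponent reduces to 47 mod 12 = 11; 1^11 ≡ 1 (mod 13).
Mod 7: 1691 ≡ 4; by Fermat, exponent reduces to 47 mod 6 = 5; 4^5 ≡ 2 (mod 7).
Combine by CRT: x ≡ 18 (mod 41), x ≡ 1 (mod 13), x ≡ 2 (mod 7) ⇒ x ≡ 1535 (mod 3731).

1535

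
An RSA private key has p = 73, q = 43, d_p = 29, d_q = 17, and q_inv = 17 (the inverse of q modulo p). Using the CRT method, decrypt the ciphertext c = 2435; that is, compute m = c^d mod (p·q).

2526

m₁ = c^(d_p) mod p: c ≡ 26 (mod 73), and 26^29 mod 73 = 44.
m₂ = c^(d_q) mod q: c ≡ 27 (mod 43), and 27^17 mod 43 = 32.
h = q_inv·(m₁ − m₂) mod p = 17·(44 − 32) mod 73 = 58.
m = m₂ + h·q = 32 + 58·43 = 2526.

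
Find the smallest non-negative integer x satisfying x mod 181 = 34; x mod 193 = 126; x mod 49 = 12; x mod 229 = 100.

41277808

The moduli are pairwise coprime; N = 181·193·49·229 = 391983193.
N/181 = 2165653; 2165653 ≡ 169 (mod 181); 169·15 ≡ 1, so inverse 15.
N/193 = 2031001; 2031001 ≡ 62 (mod 193); 62·165 ≡ 1, so inverse 165.
N/49 = 7999657; 7999657 ≡ 15 (mod 49); 15·36 ≡ 1, so inverse 36.
N/229 = 1711717; 1711717 ≡ 171 (mod 229); 171·75 ≡ 1, so inverse 75.
x ≡ 34·2165653·15 + 126·2031001·165 + 12·7999657·36 + 100·1711717·75 = 59622723144.
59622723144 mod 391983193 = 41277808.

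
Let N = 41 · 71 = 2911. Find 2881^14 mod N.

Mod 41: 2881 ≡ 11; 11^14 ≡ 36 (mod 41).
Mod 71: 2881 ≡ 41; 41^14 ≡ 1 (mod 71).
Combine by CRT: x ≡ 36 (mod 41), x ≡ 1 (mod 71) ⇒ x ≡ 569 (mod 2911).

569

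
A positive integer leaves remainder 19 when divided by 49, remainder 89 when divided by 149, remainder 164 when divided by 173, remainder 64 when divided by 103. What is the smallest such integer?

From a ≡ 19 (mod 49) write a = 19 + 49t. Substituting into a ≡ 89 (mod 149) gives 49t ≡ 70 (mod 149), and since 49⁻¹ ≡ 73 (mod 149), t ≡ 44. Hence a ≡ 19 + 49·44 = 2175 (mod 7301).
From a ≡ 2175 (mod 7301) write a = 2175 + 7301t. Substituting into a ≡ 164 (mod 173) gives 7301t ≡ 65 (mod 173), and since 35⁻¹ ≡ 89 (mod 173), t ≡ 76. Hence a ≡ 2175 + 7301·76 = 557051 (mod 1263073).
From a ≡ 557051 (mod 1263073) write a = 557051 + 1263073t. Substituting into a ≡ 64 (mod 103) gives 1263073t ≡ 37 (mod 103), and since 87⁻¹ ≡ 45 (mod 103), t ≡ 17. Hence a ≡ 557051 + 1263073·17 = 22029292 (mod 130096519).

22029292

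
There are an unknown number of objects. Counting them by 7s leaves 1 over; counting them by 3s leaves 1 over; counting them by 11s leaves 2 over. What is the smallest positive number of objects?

211

The moduli are pairwise coprime; M = 7·3·11 = 231.
M/7 = 33; 33 ≡ 5 (mod 7); 5·3 ≡ 1, so inverse 3.
M/3 = 77; 77 ≡ 2 (mod 3); 2·2 ≡ 1, so inverse 2.
M/11 = 21; 21 ≡ 10 (mod 11); 10·10 ≡ 1, so inverse 10.
N ≡ 1·33·3 + 1·77·2 + 2·21·10 = 673.
673 mod 231 = 211.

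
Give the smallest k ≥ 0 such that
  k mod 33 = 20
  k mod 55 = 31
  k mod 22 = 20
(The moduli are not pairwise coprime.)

Combine the congruences pairwise.
gcd(33, 55) = 11 and 11 | (31 − 20), so the pair is consistent; merging gives k ≡ 86 (mod 165), where 165 = lcm(33, 55).
gcd(165, 22) = 11 and 11 | (20 − 86), so the pair is consistent; merging gives k ≡ 86 (mod 330), where 330 = lcm(165, 22).
The solution is unique modulo lcm(33, 55, 22) = 330.

86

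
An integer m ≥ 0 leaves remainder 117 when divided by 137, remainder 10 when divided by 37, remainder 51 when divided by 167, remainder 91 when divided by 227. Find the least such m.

70637043

The moduli are pairwise coprime; N = 137·37·167·227 = 192160721.
N/137 = 1402633; 1402633 ≡ 27 (mod 137); 27·66 ≡ 1, so inverse 66.
N/37 = 5193533; 5193533 ≡ 28 (mod 37); 28·4 ≡ 1, so inverse 4.
N/167 = 1150663; 1150663 ≡ 33 (mod 167); 33·81 ≡ 1, so inverse 81.
N/227 = 846523; 846523 ≡ 40 (mod 227); 40·210 ≡ 1, so inverse 210.
m ≡ 117·1402633·66 + 10·5193533·4 + 51·1150663·81 + 91·846523·210 = 31969316729.
31969316729 mod 192160721 = 70637043.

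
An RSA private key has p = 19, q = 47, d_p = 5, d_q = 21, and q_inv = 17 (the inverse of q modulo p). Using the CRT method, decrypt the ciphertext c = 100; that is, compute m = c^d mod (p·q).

m₁ = c^(d_p) mod p: c ≡ 5 (mod 19), and 5^5 mod 19 = 9.
m₂ = c^(d_q) mod q: c ≡ 6 (mod 47), and 6^21 mod 47 = 17.
h = q_inv·(m₁ − m₂) mod p = 17·(9 − 17) mod 19 = 16.
m = m₂ + h·q = 17 + 16·47 = 769.

769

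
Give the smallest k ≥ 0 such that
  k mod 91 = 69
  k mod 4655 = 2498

11808

Combine the congruences pairwise.
gcd(91, 4655) = 7 and 7 | (2498 − 69), so the pair is consistent; merging gives k ≡ 11808 (mod 60515), where 60515 = lcm(91, 4655).
The solution is unique modulo lcm(91, 4655) = 60515.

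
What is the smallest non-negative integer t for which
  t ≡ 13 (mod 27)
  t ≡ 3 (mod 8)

From t ≡ 13 (mod 27) write t = 13 + 27s. Substituting into t ≡ 3 (mod 8) gives 27s ≡ 6 (mod 8), and since 3⁻¹ ≡ 3 (mod 8), s ≡ 2. Hence t ≡ 13 + 27·2 = 67 (mod 216).

67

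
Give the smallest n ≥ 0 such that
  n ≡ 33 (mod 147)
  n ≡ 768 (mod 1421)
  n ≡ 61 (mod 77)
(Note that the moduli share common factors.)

22083

gcd(147, 1421) = 49 and 49 | (768 − 33), so the pair is consistent; merging gives n ≡ 768 (mod 4263), where 4263 = lcm(147, 1421).
gcd(4263, 77) = 7 and 7 | (61 − 768), so the pair is consistent; merging gives n ≡ 22083 (mod 46893), where 46893 = lcm(4263, 77).
The solution is unique modulo lcm(147, 1421, 77) = 46893.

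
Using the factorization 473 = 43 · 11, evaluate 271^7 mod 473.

Mod 43: 271 ≡ 13; 13^7 ≡ 36 (mod 43).
Mod 11: 271 ≡ 7; 7^7 ≡ 6 (mod 11).
Combine by CRT: x ≡ 36 (mod 43), x ≡ 6 (mod 11) ⇒ x ≡ 380 (mod 473).

380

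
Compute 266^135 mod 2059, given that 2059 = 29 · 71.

Mod 29: 266 ≡ 5; by Fermat, exponent reduces to 135 mod 28 = 23; 5^23 ≡ 4 (mod 29).
Mod 71: 266 ≡ 53; by Fermat, exponent reduces to 135 mod 70 = 65; 53^65 ≡ 41 (mod 71).
Combine by CRT: x ≡ 4 (mod 29), x ≡ 41 (mod 71) ⇒ x ≡ 1106 (mod 2059).

1106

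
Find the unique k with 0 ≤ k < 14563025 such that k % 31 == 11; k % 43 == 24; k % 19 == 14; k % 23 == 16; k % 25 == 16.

From k ≡ 11 (mod 31) write k = 11 + 31t. Substituting into k ≡ 24 (mod 43) gives 31t ≡ 13 (mod 43), and since 31⁻¹ ≡ 25 (mod 43), t ≡ 24. Hence k ≡ 11 + 31·24 = 755 (mod 1333).
From k ≡ 755 (mod 1333) write k = 755 + 1333t. Substituting into k ≡ 14 (mod 19) gives 1333t ≡ 0 (mod 19), and since 3⁻¹ ≡ 13 (mod 19), t ≡ 0. Hence k ≡ 755 + 1333·0 = 755 (mod 25327).
From k ≡ 755 (mod 25327) write k = 755 + 25327t. Substituting into k ≡ 16 (mod 23) gives 25327t ≡ 20 (mod 23), and since 4⁻¹ ≡ 6 (mod 23), t ≡ 5. Hence k ≡ 755 + 25327·5 = 127390 (mod 582521).
From k ≡ 127390 (mod 582521) write k = 127390 + 582521t. Substituting into k ≡ 16 (mod 25) gives 582521t ≡ 1 (mod 25), and since 21⁻¹ ≡ 6 (mod 25), t ≡ 6. Hence k ≡ 127390 + 582521·6 = 3622516 (mod 14563025).

3622516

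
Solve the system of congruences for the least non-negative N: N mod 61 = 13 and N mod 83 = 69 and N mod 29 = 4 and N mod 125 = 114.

The moduli are pairwise coprime; M = 61·83·29·125 = 18353375.
M/61 = 300875; 300875 ≡ 23 (mod 61); 23·8 ≡ 1, so inverse 8.
M/83 = 221125; 221125 ≡ 13 (mod 83); 13·32 ≡ 1, so inverse 32.
M/29 = 632875; 632875 ≡ 8 (mod 29); 8·11 ≡ 1, so inverse 11.
M/125 = 146827; 146827 ≡ 77 (mod 125); 77·13 ≡ 1, so inverse 13.
N ≡ 13·300875·8 + 69·221125·32 + 4·632875·11 + 114·146827·13 = 764979114.
764979114 mod 18353375 = 12490739.

12490739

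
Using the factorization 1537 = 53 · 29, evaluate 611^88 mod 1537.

Mod 53: 611 ≡ 28; by Fermat, exponent reduces to 88 mod 52 = 36; 28^36 ≡ 16 (mod 53).
Mod 29: 611 ≡ 2; by Fermat, exponent reduces to 88 mod 28 = 4; 2^4 ≡ 16 (mod 29).
Combine by CRT: x ≡ 16 (mod 53), x ≡ 16 (mod 29) ⇒ x ≡ 16 (mod 1537).

16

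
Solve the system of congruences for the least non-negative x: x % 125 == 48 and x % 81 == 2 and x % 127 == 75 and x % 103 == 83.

From x ≡ 48 (mod 125) write x = 48 + 125t. Substituting into x ≡ 2 (mod 81) gives 125t ≡ 35 (mod 81), and since 44⁻¹ ≡ 35 (mod 81), t ≡ 10. Hence x ≡ 48 + 125·10 = 1298 (mod 10125).
From x ≡ 1298 (mod 10125) write x = 1298 + 10125t. Substituting into x ≡ 75 (mod 127) gives 10125t ≡ 47 (mod 127), and since 92⁻¹ ≡ 29 (mod 127), t ≡ 93. Hence x ≡ 1298 + 10125·93 = 942923 (mod 1285875).
From x ≡ 942923 (mod 1285875) write x = 942923 + 1285875t. Substituting into x ≡ 83 (mod 103) gives 1285875t ≡ 22 (mod 103), and since 23⁻¹ ≡ 9 (mod 103), t ≡ 95. Hence x ≡ 942923 + 1285875·95 = 123101048 (mod 132445125).

123101048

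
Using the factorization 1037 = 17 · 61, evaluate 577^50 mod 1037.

426

Mod 17: 577 ≡ 16; by Fermat, exponent reduces to 50 mod 16 = 2; 16^2 ≡ 1 (mod 17).
Mod 61: 577 ≡ 28; 28^50 ≡ 60 (mod 61).
Combine by CRT: x ≡ 1 (mod 17), x ≡ 60 (mod 61) ⇒ x ≡ 426 (mod 1037).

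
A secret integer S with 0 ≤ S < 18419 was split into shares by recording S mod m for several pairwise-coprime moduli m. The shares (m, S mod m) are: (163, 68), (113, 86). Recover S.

Combine the congruences pairwise.
From S ≡ 68 (mod 163) write S = 68 + 163t. Substituting into S ≡ 86 (mod 113) gives 163t ≡ 18 (mod 113), and since 50⁻¹ ≡ 52 (mod 113), t ≡ 32. Hence S ≡ 68 + 163·32 = 5284 (mod 18419).

5284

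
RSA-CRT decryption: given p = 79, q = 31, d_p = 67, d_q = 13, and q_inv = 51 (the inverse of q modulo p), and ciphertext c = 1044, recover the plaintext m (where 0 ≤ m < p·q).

m₁ = c^(d_p) mod p: c ≡ 17 (mod 79), and 17^67 mod 79 = 27.
m₂ = c^(d_q) mod q: c ≡ 21 (mod 31), and 21^13 mod 31 = 22.
h = q_inv·(m₁ − m₂) mod p = 51·(27 − 22) mod 79 = 18.
m = m₂ + h·q = 22 + 18·31 = 580.

580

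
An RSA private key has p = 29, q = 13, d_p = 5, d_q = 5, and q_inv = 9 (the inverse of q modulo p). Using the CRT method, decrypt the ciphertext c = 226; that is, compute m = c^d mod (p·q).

83

m₁ = c^(d_p) mod p: c ≡ 23 (mod 29), and 23^5 mod 29 = 25.
m₂ = c^(d_q) mod q: c ≡ 5 (mod 13), and 5^5 mod 13 = 5.
h = q_inv·(m₁ − m₂) mod p = 9·(25 − 5) mod 29 = 6.
m = m₂ + h·q = 5 + 6·13 = 83.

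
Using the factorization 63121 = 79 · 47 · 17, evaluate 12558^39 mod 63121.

7980

Mod 79: 12558 ≡ 76; 76^39 ≡ 1 (mod 79).
Mod 47: 12558 ≡ 9; 9^39 ≡ 37 (mod 47).
Mod 17: 12558 ≡ 12; by Fermat, exponent reduces to 39 mod 16 = 7; 12^7 ≡ 7 (mod 17).
Combine by CRT: x ≡ 1 (mod 79), x ≡ 37 (mod 47), x ≡ 7 (mod 17) ⇒ x ≡ 7980 (mod 63121).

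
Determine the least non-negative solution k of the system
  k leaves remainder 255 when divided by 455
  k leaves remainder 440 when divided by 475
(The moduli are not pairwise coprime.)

28465

gcd(455, 475) = 5 and 5 | (440 − 255), so the pair is consistent; merging gives k ≡ 28465 (mod 43225), where 43225 = lcm(455, 475).
The solution is unique modulo lcm(455, 475) = 43225.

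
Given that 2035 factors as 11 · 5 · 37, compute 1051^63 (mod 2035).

931

Mod 11: 1051 ≡ 6; by Fermat, exponent reduces to 63 mod 10 = 3; 6^3 ≡ 7 (mod 11).
Mod 5: 1051 ≡ 1; by Fermat, exponent reduces to 63 mod 4 = 3; 1^3 ≡ 1 (mod 5).
Mod 37: 1051 ≡ 15; by Fermat, exponent reduces to 63 mod 36 = 27; 15^27 ≡ 6 (mod 37).
Combine by CRT: x ≡ 7 (mod 11), x ≡ 1 (mod 5), x ≡ 6 (mod 37) ⇒ x ≡ 931 (mod 2035).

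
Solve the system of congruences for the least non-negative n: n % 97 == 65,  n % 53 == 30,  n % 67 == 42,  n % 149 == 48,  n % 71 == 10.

1011419647

The moduli are pairwise coprime; M = 97·53·67·149·71 = 3643904813.
M/97 = 37566029; 37566029 ≡ 63 (mod 97); 63·77 ≡ 1, so inverse 77.
M/53 = 68752921; 68752921 ≡ 49 (mod 53); 49·13 ≡ 1, so inverse 13.
M/67 = 54386639; 54386639 ≡ 59 (mod 67); 59·25 ≡ 1, so inverse 25.
M/149 = 24455737; 24455737 ≡ 69 (mod 149); 69·54 ≡ 1, so inverse 54.
M/71 = 51322603; 51322603 ≡ 40 (mod 71); 40·16 ≡ 1, so inverse 16.
n ≡ 65·37566029·77 + 30·68752921·13 + 42·54386639·25 + 48·24455737·54 + 10·51322603·16 = 343538472069.
343538472069 mod 3643904813 = 1011419647.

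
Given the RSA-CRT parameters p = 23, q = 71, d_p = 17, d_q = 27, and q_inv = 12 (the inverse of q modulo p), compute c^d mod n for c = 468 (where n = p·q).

m₁ = c^(d_p) mod p: c ≡ 8 (mod 23), and 8^17 mod 23 = 13.
m₂ = c^(d_q) mod q: c ≡ 42 (mod 71), and 42^27 mod 71 = 52.
h = q_inv·(m₁ − m₂) mod p = 12·(13 − 52) mod 23 = 15.
m = m₂ + h·q = 52 + 15·71 = 1117.

1117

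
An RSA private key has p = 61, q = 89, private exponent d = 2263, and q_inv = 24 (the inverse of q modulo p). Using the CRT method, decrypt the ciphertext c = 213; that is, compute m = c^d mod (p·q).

d_p = d mod (p−1) = 2263 mod 60 = 43; d_q = d mod (q−1) = 63.
m₁ = c^(d_p) mod p: c ≡ 30 (mod 61), and 30^43 mod 61 = 17.
m₂ = c^(d_q) mod q: c ≡ 35 (mod 89), and 35^63 mod 89 = 14.
h = q_inv·(m₁ − m₂) mod p = 24·(17 − 14) mod 61 = 11.
m = m₂ + h·q = 14 + 11·89 = 993.

993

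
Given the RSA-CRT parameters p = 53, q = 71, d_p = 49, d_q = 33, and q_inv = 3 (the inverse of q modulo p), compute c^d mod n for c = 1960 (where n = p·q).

m₁ = c^(d_p) mod p: c ≡ 52 (mod 53), and 52^49 mod 53 = 52.
m₂ = c^(d_q) mod q: c ≡ 43 (mod 71), and 43^33 mod 71 = 24.
h = q_inv·(m₁ − m₂) mod p = 3·(52 − 24) mod 53 = 31.
m = m₂ + h·q = 24 + 31·71 = 2225.

2225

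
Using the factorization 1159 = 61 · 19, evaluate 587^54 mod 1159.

210

Mod 61: 587 ≡ 38; 38^54 ≡ 27 (mod 61).
Mod 19: 587 ≡ 17; since 18 | 54, by Fermat 17^54 ≡ 1 (mod 19).
Combine by CRT: x ≡ 27 (mod 61), x ≡ 1 (mod 19) ⇒ x ≡ 210 (mod 1159).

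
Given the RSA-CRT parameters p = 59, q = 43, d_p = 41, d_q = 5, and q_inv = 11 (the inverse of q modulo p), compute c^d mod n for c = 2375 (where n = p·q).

971

m₁ = c^(d_p) mod p: c ≡ 15 (mod 59), and 15^41 mod 59 = 27.
m₂ = c^(d_q) mod q: c ≡ 10 (mod 43), and 10^5 mod 43 = 25.
h = q_inv·(m₁ − m₂) mod p = 11·(27 − 25) mod 59 = 22.
m = m₂ + h·q = 25 + 22·43 = 971.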